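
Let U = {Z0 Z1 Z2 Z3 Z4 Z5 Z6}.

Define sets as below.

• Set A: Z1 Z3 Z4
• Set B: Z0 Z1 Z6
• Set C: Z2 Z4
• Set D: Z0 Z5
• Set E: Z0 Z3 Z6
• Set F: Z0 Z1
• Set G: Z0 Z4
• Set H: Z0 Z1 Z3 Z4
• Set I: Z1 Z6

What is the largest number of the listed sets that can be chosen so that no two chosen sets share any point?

C, D, I are pairwise disjoint (C={Z2,Z4}; D={Z0,Z5}; I={Z1,Z6}).
Every remaining set overlaps one of these, and no 4 of the listed sets are pairwise disjoint, so 3 is the maximum.

3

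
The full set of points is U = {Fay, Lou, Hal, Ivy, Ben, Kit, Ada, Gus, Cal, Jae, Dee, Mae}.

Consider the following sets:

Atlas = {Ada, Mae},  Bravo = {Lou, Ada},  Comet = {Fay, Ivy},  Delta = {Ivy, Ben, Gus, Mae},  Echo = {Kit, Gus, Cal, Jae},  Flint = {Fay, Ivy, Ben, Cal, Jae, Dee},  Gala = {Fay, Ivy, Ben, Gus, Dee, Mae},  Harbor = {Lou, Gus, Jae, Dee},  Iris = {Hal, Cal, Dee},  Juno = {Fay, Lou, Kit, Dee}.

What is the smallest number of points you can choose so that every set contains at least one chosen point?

Take H = {Lou, Ivy, Ada, Cal}. Each listed set contains at least one of these, so H is a hitting set of size 4.
No choice of 3 points meets every set, so 4 is the minimum.

4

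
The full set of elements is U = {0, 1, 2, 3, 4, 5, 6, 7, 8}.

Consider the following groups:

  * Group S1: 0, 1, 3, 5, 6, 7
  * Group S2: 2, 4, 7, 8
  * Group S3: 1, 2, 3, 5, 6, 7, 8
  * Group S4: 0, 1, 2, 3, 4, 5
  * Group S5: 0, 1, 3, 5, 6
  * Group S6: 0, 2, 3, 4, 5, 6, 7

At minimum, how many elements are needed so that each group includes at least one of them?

2

H = {3, 4} meets every group (each contains at least one member of H), and |H| = 2.
The groups S2, S5 are pairwise disjoint, so any hitting set needs a separate element for each — at least 2. Hence 2 is optimal.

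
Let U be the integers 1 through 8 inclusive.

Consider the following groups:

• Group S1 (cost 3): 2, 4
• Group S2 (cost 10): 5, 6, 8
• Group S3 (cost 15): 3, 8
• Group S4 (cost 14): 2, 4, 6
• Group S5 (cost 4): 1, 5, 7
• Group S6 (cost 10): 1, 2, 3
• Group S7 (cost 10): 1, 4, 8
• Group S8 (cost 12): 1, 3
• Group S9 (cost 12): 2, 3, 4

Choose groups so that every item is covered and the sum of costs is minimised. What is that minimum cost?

26

S2, S5, S9 together cover every item (S2 ∪ S5 ∪ S9 = {1, 2, 3, 4, 5, 6, 7, 8}); total cost 10 + 4 + 12 = 26.
The greedy pick S5, S1, S2, S6 costs 27; no covering selection beats 26.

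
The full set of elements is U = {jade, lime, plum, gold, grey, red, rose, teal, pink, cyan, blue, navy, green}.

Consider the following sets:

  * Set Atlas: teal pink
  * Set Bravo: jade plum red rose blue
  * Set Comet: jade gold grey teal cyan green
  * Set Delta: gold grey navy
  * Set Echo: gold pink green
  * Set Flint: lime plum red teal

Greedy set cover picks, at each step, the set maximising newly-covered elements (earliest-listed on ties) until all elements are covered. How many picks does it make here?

Greedy: pick Comet (covers 6 new) → pick Bravo (covers 4 new) → pick Atlas (covers 1 new) → pick Delta (covers 1 new) → pick Flint (covers 1 new). Total picks: 5.

5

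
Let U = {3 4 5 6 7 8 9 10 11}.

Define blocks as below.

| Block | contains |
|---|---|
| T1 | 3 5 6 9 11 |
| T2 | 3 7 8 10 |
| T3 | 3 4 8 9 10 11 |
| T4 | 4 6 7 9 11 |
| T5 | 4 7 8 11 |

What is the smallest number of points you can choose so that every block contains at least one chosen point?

2

H = {8, 11} meets every block (each contains at least one member of H), and |H| = 2.
No single point lies in every block, so at least 2 are needed and 2 is optimal.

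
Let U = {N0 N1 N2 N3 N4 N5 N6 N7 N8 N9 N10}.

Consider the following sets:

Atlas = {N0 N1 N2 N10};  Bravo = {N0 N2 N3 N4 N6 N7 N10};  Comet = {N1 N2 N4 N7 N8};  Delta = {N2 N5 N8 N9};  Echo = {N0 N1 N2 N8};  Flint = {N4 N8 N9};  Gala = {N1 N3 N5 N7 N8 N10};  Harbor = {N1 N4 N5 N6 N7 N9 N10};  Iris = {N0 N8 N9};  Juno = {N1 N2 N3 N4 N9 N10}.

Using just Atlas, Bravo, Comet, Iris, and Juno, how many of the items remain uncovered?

Union of Atlas, Bravo, Comet, Iris, Juno = {N0, N1, N2, N3, N4, N6, N7, N8, N9, N10}.
Not covered: N5 — 1 item.

1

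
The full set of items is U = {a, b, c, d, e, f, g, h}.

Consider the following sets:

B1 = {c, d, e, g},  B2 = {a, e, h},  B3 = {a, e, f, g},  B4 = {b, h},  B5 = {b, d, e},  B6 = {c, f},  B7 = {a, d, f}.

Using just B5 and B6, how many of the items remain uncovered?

3

Union of B5, B6 = {b, c, d, e, f}.
Not covered: a, g, h — 3 items.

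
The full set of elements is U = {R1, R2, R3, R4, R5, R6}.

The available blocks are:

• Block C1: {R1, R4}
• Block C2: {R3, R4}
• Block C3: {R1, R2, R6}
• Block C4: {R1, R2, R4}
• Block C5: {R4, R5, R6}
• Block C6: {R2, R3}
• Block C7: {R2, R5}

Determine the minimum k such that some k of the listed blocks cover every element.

3

C4, C5, and C6 cover everything between them: the union {R1, R2, R3, R4, R5, R6} is all of U.
No 2 of the 7 blocks cover everything (all 21 combinations miss at least one element), so 3 is optimal.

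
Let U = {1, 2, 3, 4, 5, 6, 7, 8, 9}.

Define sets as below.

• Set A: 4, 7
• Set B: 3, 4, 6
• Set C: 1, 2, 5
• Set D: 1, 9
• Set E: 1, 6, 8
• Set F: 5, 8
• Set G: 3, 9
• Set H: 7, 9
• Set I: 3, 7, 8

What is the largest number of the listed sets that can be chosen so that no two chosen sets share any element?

3

B, F, H are pairwise disjoint (B={3,4,6}; F={5,8}; H={7,9}).
Every remaining set overlaps one of these, and no 4 of the listed sets are pairwise disjoint, so 3 is the maximum.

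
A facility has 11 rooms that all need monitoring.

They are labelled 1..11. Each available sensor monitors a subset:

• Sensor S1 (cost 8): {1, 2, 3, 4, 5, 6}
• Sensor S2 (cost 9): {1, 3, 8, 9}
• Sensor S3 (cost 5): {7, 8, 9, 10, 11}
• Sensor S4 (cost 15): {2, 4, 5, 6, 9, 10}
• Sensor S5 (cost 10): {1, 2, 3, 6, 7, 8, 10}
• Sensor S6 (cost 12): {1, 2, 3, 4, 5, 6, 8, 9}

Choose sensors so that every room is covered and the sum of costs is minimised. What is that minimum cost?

13

S1, S3 together cover every room (S1 ∪ S3 = {1, 2, 3, 4, 5, 6, 7, 8, 9, 10, 11}); total cost 8 + 5 = 13.
No covering selection has total cost below 13.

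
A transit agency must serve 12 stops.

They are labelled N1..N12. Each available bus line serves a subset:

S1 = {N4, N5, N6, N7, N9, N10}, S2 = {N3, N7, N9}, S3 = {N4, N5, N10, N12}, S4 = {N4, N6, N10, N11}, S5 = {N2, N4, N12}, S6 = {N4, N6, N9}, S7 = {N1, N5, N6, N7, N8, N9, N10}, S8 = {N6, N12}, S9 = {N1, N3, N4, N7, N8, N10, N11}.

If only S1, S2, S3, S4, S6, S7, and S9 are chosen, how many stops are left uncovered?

1

Union of S1, S2, S3, S4, S6, S7, S9 = {N1, N3, N4, N5, N6, N7, N8, N9, N10, N11, N12}.
Not covered: N2 — 1 stop.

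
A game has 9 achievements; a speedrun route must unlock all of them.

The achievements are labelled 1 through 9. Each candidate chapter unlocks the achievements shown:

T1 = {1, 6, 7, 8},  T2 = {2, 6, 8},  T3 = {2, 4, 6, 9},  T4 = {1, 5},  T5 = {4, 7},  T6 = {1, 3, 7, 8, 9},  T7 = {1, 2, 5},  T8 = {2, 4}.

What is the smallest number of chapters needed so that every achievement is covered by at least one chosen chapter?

Take {T3, T6, T7}. Their union is {1, 2, 3, 4, 5, 6, 7, 8, 9}, which is all 9 achievements.
Only T6 contains 3, so T6 is forced; the remaining 4 achievements need at least 2 more chapters (each remaining chapter adds at most 3) — so at least 3 chapters are needed, and 3 is optimal.

3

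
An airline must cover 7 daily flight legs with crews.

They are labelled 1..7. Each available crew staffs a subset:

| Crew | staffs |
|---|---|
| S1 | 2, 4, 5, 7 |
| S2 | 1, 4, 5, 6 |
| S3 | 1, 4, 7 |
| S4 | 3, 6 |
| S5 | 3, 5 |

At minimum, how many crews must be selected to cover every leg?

Take {S1, S2, S4}. Their union is {1, 2, 3, 4, 5, 6, 7}, which is all 7 legs.
Only S1 contains 2, so S1 is forced; the remaining 3 legs need at least 2 more crews (each remaining crew adds at most 2) — so at least 3 crews are needed, and 3 is optimal.

3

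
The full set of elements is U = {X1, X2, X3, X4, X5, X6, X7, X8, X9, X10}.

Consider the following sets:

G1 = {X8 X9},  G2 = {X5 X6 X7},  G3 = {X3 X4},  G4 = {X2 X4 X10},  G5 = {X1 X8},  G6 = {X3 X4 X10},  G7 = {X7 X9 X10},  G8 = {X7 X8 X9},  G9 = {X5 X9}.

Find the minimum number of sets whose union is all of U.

Take {G2, G4, G5, G6, G8}. Their union is {X1, X2, X3, X4, X5, X6, X7, X8, X9, X10}, which is all 10 elements.
No 4 of the 9 sets cover everything (all 126 combinations miss at least one element), so 5 is optimal.

5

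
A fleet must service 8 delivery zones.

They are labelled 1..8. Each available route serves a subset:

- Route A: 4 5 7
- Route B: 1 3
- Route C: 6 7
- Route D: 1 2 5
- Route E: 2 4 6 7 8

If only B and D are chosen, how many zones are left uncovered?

4

Union of B, D = {1, 2, 3, 5}.
Not covered: 4, 6, 7, 8 — 4 zones.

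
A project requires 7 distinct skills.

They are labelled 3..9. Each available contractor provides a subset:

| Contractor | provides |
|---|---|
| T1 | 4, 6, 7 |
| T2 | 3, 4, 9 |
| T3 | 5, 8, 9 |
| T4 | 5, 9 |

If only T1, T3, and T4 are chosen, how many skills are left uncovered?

Union of T1, T3, T4 = {4, 5, 6, 7, 8, 9}.
Not covered: 3 — 1 skill.

1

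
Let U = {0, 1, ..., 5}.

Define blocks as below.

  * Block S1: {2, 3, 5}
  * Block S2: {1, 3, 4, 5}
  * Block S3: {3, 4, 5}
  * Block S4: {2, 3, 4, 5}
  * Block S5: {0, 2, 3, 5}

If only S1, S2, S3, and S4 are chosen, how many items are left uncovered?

Union of S1, S2, S3, S4 = {1, 2, 3, 4, 5}.
Not covered: 0 — 1 item.

1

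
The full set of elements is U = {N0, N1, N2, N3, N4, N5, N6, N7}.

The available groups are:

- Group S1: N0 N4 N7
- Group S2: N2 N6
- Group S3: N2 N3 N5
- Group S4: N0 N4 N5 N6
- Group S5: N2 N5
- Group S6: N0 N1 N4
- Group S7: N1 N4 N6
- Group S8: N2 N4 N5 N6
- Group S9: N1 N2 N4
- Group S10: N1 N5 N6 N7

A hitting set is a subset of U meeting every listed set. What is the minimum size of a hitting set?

H = {N1, N2, N4} meets every group (each contains at least one member of H), and |H| = 3.
No choice of 2 elements meets every group, so 3 is the minimum.

3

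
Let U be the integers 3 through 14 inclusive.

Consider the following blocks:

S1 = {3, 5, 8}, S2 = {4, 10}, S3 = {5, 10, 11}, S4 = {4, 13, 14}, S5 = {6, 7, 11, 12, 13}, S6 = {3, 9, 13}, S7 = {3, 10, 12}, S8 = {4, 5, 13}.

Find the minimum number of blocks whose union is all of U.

5

S1 and S4 and S5 and S6 and S7 together: S1 ∪ S4 ∪ S5 ∪ S6 ∪ S7 = {3, 4, 5, 6, 7, 8, 9, 10, 11, 12, 13, 14} — every item is covered.
No 4 of the 8 blocks cover everything (all 70 combinations miss at least one item), so 5 is optimal.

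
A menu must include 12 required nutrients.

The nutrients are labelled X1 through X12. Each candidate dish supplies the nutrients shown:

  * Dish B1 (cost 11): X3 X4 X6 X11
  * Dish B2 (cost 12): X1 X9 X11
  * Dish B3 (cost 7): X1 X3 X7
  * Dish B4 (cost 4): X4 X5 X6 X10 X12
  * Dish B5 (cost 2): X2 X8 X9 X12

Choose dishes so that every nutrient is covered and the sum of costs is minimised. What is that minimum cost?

B1, B3, B4, B5 together cover every nutrient (B1 ∪ B3 ∪ B4 ∪ B5 = {X1, X2, X3, X4, X5, X6, X7, X8, X9, X10, X11, X12}); total cost 11 + 7 + 4 + 2 = 24.
No covering selection has total cost below 24.

24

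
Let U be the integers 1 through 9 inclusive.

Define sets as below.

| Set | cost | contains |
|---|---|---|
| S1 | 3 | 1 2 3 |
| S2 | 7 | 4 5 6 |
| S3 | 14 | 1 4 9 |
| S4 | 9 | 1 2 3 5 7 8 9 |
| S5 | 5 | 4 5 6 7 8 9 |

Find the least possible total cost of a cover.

8

S1, S5 together cover every element (S1 ∪ S5 = {1, 2, 3, 4, 5, 6, 7, 8, 9}); total cost 3 + 5 = 8.
No covering selection has total cost below 8.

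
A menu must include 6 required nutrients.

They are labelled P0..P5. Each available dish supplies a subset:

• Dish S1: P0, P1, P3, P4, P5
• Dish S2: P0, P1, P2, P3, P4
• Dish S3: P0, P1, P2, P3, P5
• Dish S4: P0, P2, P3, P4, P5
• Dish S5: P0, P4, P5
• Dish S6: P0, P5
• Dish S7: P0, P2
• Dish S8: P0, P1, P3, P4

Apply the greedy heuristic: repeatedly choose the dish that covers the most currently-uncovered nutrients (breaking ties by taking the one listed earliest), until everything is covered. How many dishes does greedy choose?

Greedy: pick S1 (covers 5 new) → pick S2 (covers 1 new). Total picks: 2.

2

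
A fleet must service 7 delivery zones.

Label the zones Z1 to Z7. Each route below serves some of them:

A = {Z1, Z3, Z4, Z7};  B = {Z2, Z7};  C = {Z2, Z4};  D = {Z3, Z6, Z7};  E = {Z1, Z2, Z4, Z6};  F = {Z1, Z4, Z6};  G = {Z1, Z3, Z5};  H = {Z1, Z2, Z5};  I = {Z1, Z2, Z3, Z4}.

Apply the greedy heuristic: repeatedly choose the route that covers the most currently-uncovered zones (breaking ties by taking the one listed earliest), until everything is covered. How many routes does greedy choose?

3

Greedy: pick A (covers 4 new) → pick E (covers 2 new) → pick G (covers 1 new). Total picks: 3.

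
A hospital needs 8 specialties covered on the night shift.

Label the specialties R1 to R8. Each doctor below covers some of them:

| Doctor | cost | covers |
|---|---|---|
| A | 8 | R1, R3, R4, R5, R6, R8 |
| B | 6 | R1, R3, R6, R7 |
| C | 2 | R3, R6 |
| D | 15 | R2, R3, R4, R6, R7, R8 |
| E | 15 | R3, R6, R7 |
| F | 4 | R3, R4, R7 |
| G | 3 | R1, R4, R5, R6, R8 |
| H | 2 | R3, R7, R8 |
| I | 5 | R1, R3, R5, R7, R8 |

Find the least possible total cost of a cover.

D, G together cover every specialty (D ∪ G = {R1, R2, R3, R4, R5, R6, R7, R8}); total cost 15 + 3 = 18.
The greedy pick G, H, D costs 20; no covering selection beats 18.

18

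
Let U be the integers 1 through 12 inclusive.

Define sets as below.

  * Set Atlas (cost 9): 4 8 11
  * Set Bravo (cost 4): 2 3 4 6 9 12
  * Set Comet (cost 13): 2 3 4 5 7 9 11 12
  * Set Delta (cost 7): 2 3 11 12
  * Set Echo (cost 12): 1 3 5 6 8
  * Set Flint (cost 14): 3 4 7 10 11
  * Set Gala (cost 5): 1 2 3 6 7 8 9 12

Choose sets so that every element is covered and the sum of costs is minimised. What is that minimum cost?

30

Bravo, Echo, Flint together cover every element (Bravo ∪ Echo ∪ Flint = {1, 2, 3, 4, 5, 6, 7, 8, 9, 10, 11, 12}); total cost 4 + 12 + 14 = 30.
The greedy pick Gala, Bravo, Comet, Flint costs 36; no covering selection beats 30.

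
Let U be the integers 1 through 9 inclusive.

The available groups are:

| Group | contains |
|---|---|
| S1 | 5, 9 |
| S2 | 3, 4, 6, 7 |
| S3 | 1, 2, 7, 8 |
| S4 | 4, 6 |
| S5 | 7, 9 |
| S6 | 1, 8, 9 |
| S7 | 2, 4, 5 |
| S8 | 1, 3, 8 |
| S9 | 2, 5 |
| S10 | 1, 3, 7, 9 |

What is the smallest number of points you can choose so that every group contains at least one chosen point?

4

H = {4, 5, 8, 9} meets every group (each contains at least one member of H), and |H| = 4.
The groups S4, S5, S8, S9 are pairwise disjoint, so any hitting set needs a separate point for each — at least 4. Hence 4 is optimal.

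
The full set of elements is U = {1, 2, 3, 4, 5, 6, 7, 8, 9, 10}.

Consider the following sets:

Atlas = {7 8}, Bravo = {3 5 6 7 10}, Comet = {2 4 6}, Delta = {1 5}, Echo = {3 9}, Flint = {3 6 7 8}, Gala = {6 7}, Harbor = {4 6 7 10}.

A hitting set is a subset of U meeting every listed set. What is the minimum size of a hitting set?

The 4 elements {5, 6, 7, 9} hit every set.
The sets Atlas, Comet, Delta, Echo are pairwise disjoint, so any hitting set needs a separate element for each — at least 4. Hence 4 is optimal.

4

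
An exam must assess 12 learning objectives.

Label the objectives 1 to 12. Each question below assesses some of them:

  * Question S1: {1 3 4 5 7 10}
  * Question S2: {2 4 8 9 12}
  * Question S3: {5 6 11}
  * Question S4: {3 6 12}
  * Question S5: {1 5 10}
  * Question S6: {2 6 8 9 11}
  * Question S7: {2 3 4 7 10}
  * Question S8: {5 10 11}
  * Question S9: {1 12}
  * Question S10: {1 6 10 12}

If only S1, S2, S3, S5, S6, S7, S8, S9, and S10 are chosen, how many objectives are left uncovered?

0

Union of S1, S2, S3, S5, S6, S7, S8, S9, S10 = {1, 2, 3, 4, 5, 6, 7, 8, 9, 10, 11, 12} — that's every objective, so 0 are uncovered.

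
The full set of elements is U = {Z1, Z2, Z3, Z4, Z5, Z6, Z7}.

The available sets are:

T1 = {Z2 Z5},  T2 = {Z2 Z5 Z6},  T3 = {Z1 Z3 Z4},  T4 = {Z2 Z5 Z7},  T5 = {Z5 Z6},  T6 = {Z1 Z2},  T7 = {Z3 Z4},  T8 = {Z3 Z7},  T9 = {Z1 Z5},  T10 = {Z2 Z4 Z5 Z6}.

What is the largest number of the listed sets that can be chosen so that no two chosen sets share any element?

3

T5, T6, T7 are pairwise disjoint (T5={Z5,Z6}; T6={Z1,Z2}; T7={Z3,Z4}).
Every remaining set overlaps one of these, and no 4 of the listed sets are pairwise disjoint, so 3 is the maximum.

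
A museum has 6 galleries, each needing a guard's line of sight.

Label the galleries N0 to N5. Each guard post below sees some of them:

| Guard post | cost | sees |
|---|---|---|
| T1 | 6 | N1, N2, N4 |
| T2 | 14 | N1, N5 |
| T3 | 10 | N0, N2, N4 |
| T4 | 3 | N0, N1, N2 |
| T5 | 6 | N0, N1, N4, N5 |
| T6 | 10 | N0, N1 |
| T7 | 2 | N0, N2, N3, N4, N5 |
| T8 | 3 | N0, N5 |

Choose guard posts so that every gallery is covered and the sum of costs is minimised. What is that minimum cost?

5

T4, T7 together cover every gallery (T4 ∪ T7 = {N0, N1, N2, N3, N4, N5}); total cost 3 + 2 = 5.
No covering selection has total cost below 5.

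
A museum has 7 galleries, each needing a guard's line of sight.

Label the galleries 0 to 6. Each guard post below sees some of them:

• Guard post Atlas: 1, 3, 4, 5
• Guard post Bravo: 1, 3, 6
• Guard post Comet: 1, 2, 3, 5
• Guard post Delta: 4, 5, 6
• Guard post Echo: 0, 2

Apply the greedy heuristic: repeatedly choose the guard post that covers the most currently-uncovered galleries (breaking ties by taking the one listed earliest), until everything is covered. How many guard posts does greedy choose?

3

Greedy: pick Atlas (covers 4 new) → pick Echo (covers 2 new) → pick Bravo (covers 1 new). Total picks: 3.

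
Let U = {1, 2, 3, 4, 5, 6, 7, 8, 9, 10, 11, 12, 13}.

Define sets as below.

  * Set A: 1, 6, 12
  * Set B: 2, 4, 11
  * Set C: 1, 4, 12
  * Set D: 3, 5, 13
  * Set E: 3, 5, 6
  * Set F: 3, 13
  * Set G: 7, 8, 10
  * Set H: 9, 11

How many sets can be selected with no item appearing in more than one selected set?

4

C, F, G, H are pairwise disjoint (C={1,4,12}; F={3,13}; G={7,8,10}; H={9,11}).
Every remaining set overlaps one of these, and no 5 of the listed sets are pairwise disjoint, so 4 is the maximum.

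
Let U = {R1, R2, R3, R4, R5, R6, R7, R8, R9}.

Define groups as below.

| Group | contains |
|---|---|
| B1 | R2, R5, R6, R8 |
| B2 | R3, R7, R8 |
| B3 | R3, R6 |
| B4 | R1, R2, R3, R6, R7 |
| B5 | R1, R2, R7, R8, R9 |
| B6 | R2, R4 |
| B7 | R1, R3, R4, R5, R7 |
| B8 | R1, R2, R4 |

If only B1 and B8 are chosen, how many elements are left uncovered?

3

Union of B1, B8 = {R1, R2, R4, R5, R6, R8}.
Not covered: R3, R7, R9 — 3 elements.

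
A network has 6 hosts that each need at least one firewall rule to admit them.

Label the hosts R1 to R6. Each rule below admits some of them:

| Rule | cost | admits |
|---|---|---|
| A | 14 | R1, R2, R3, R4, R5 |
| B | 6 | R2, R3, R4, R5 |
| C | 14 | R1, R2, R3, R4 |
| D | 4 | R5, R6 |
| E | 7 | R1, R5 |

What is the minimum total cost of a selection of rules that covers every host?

17

B, D, E together cover every host (B ∪ D ∪ E = {R1, R2, R3, R4, R5, R6}); total cost 6 + 4 + 7 = 17.
No covering selection has total cost below 17.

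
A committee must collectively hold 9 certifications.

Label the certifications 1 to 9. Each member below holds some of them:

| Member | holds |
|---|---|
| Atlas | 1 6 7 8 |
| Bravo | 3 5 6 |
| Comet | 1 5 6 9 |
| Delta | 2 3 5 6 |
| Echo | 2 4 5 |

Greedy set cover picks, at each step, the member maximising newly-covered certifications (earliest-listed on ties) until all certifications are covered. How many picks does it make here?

4

Greedy: pick Atlas (covers 4 new) → pick Delta (covers 3 new) → pick Comet (covers 1 new) → pick Echo (covers 1 new). Total picks: 4.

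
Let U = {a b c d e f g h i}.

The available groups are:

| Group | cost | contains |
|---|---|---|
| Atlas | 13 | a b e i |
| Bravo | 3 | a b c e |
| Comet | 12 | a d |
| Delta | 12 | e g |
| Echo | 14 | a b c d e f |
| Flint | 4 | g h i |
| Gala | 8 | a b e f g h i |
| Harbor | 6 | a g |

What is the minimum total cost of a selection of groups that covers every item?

Echo, Flint together cover every item (Echo ∪ Flint = {a, b, c, d, e, f, g, h, i}); total cost 14 + 4 = 18.
The greedy pick Bravo, Flint, Echo costs 21; no covering selection beats 18.

18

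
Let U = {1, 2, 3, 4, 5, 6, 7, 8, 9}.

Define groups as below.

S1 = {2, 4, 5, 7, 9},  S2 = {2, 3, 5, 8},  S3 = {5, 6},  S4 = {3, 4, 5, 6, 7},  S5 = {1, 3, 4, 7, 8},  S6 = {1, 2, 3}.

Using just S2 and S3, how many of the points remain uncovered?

Union of S2, S3 = {2, 3, 5, 6, 8}.
Not covered: 1, 4, 7, 9 — 4 points.

4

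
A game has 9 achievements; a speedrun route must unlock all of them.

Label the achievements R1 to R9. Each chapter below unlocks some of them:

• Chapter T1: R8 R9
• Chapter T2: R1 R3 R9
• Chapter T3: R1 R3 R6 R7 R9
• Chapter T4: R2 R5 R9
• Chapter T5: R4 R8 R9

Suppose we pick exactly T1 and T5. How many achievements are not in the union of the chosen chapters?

Union of T1, T5 = {R4, R8, R9}.
Not covered: R1, R2, R3, R5, R6, R7 — 6 achievements.

6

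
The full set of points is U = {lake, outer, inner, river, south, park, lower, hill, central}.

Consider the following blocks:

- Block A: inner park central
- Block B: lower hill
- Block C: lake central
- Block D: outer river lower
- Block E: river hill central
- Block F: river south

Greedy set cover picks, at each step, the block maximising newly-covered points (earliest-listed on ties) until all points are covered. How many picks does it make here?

5

Greedy: pick A (covers 3 new) → pick D (covers 3 new) → pick B (covers 1 new) → pick C (covers 1 new) → pick F (covers 1 new). Total picks: 5.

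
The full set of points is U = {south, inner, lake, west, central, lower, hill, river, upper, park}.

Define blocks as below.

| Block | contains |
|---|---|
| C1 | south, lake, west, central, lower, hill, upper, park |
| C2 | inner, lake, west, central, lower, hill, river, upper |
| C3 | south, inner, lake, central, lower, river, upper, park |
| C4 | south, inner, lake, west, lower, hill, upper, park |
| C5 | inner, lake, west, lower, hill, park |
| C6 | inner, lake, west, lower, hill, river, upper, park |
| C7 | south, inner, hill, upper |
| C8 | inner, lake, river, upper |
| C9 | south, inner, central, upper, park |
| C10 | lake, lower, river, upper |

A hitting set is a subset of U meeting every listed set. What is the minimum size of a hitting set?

2

The 2 points {inner, lower} hit every block.
No single point lies in every block, so at least 2 are needed and 2 is optimal.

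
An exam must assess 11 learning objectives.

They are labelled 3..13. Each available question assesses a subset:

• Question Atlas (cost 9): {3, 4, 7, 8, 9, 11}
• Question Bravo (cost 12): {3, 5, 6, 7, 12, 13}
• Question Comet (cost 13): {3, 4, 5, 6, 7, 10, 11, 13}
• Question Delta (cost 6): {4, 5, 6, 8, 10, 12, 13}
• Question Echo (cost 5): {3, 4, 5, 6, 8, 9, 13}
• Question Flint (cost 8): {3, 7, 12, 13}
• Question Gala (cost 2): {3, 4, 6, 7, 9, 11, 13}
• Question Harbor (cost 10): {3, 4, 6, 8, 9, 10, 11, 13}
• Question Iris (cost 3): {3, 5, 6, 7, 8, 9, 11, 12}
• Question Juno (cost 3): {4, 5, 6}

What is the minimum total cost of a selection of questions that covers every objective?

8

Delta, Gala together cover every objective (Delta ∪ Gala = {3, 4, 5, 6, 7, 8, 9, 10, 11, 12, 13}); total cost 6 + 2 = 8.
The greedy pick Gala, Iris, Delta costs 11; no covering selection beats 8.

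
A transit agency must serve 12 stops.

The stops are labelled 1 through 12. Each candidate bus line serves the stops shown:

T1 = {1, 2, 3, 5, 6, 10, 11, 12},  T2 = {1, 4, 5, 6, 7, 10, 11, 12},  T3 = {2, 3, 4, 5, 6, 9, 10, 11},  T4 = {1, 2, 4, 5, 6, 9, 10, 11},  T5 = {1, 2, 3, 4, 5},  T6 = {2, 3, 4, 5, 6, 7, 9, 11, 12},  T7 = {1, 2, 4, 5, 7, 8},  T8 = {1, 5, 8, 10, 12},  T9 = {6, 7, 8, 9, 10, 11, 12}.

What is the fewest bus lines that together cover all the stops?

2

Take {T5, T9}. Their union is {1, 2, 3, 4, 5, 6, 7, 8, 9, 10, 11, 12}, which is all 12 stops.
No single bus line has all 12 stops (the largest, T6, has 9), so 2 is optimal.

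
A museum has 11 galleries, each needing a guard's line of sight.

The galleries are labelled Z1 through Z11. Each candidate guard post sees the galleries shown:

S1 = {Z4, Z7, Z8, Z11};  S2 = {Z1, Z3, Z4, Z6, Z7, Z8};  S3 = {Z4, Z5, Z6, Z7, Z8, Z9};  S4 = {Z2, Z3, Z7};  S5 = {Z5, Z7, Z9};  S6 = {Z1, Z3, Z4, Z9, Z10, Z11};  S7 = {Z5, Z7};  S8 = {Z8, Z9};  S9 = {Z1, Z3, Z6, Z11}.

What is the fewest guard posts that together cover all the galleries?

3

S3 and S4 and S6 together: S3 ∪ S4 ∪ S6 = {Z1, Z2, Z3, Z4, Z5, Z6, Z7, Z8, Z9, Z10, Z11} — every gallery is covered.
Only S4 contains Z2, so S4 is forced; the remaining 8 galleries need at least 2 more guard posts (each remaining guard post adds at most 5) — so at least 3 guard posts are needed, and 3 is optimal.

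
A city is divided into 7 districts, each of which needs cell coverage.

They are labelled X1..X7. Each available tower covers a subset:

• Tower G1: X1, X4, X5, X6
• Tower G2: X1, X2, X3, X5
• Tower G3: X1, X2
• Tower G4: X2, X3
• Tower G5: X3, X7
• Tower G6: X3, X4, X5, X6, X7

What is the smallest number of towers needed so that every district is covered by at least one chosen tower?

Take {G3, G6}. Their union is {X1, X2, X3, X4, X5, X6, X7}, which is all 7 districts.
No single tower has all 7 districts (the largest, G6, has 5), so 2 is optimal.

2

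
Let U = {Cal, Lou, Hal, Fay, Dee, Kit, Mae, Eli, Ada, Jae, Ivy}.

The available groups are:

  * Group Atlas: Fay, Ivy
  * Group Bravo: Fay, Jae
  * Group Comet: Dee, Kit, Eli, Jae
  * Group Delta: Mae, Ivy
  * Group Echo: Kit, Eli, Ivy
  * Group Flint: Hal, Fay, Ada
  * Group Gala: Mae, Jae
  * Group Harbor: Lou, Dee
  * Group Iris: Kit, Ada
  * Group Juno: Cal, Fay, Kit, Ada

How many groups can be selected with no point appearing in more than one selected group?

Atlas, Gala, Harbor, Iris are pairwise disjoint (Atlas={Fay,Ivy}; Gala={Mae,Jae}; Harbor={Lou,Dee}; Iris={Kit,Ada}).
Every remaining group overlaps one of these, and no 5 of the listed groups are pairwise disjoint, so 4 is the maximum.

4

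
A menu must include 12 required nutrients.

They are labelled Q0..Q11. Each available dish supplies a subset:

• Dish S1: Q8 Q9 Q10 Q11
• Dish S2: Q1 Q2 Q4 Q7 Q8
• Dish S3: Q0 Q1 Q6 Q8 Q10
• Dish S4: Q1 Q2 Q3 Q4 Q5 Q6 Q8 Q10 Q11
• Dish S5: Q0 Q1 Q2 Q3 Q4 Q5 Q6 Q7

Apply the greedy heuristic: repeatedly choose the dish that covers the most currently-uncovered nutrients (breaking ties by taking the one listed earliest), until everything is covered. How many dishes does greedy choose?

Greedy: pick S4 (covers 9 new) → pick S5 (covers 2 new) → pick S1 (covers 1 new). Total picks: 3.
(The true minimum cover uses only 2 dishes, so greedy is not optimal here.)

3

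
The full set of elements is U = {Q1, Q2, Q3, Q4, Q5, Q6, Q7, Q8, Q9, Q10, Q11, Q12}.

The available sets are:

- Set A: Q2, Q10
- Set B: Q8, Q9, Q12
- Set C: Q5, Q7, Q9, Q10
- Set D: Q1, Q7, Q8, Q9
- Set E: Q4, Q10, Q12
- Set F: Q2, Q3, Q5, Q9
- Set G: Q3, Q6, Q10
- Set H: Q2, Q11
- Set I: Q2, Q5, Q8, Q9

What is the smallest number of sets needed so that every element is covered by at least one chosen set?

D and E and F and G and H together: D ∪ E ∪ F ∪ G ∪ H = {Q1, Q2, Q3, Q4, Q5, Q6, Q7, Q8, Q9, Q10, Q11, Q12} — every element is covered.
No 4 of the 9 sets cover everything (all 126 combinations miss at least one element), so 5 is optimal.

5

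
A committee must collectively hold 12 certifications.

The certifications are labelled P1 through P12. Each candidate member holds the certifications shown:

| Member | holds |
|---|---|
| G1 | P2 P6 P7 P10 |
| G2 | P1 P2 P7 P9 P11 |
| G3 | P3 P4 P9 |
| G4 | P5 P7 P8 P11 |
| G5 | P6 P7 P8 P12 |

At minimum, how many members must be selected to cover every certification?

G1 and G2 and G3 and G4 and G5 together: G1 ∪ G2 ∪ G3 ∪ G4 ∪ G5 = {P1, P2, P3, P4, P5, P6, P7, P8, P9, P10, P11, P12} — every certification is covered.
No 4 of the 5 members cover everything (all 5 combinations miss at least one certification), so 5 is optimal.

5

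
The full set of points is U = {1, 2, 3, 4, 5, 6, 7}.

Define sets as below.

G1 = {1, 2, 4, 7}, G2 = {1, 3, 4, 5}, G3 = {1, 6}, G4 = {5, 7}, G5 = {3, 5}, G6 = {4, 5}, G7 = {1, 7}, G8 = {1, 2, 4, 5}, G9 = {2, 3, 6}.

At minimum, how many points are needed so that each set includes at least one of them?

The 3 points {1, 3, 5} hit every set.
The sets G6, G7, G9 are pairwise disjoint, so any hitting set needs a separate point for each — at least 3. Hence 3 is optimal.

3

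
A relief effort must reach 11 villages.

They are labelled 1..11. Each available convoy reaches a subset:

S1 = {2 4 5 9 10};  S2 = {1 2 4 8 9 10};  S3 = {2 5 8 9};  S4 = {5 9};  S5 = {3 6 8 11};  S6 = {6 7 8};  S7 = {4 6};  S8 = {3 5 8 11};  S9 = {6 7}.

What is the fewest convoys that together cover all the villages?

S2 and S8 and S9 together: S2 ∪ S8 ∪ S9 = {1, 2, 3, 4, 5, 6, 7, 8, 9, 10, 11} — every village is covered.
Only S2 contains 1, so S2 is forced; the remaining 5 villages need at least 2 more convoys (each remaining convoy adds at most 3) — so at least 3 convoys are needed, and 3 is optimal.

3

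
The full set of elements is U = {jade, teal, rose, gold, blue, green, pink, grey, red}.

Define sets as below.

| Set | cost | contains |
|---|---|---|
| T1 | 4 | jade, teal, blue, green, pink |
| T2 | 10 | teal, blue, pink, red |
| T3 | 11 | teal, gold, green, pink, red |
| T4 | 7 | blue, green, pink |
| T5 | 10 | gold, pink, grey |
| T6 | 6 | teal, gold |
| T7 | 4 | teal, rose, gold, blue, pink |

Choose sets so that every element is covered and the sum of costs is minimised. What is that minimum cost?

28

T1, T2, T5, T7 together cover every element (T1 ∪ T2 ∪ T5 ∪ T7 = {jade, teal, rose, gold, blue, green, pink, grey, red}); total cost 4 + 10 + 10 + 4 = 28.
No covering selection has total cost below 28.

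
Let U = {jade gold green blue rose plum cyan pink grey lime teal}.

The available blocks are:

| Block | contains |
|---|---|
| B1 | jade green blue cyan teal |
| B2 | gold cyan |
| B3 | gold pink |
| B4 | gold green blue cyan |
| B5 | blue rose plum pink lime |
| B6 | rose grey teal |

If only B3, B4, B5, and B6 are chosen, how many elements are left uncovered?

1

Union of B3, B4, B5, B6 = {gold, green, blue, rose, plum, cyan, pink, grey, lime, teal}.
Not covered: jade — 1 element.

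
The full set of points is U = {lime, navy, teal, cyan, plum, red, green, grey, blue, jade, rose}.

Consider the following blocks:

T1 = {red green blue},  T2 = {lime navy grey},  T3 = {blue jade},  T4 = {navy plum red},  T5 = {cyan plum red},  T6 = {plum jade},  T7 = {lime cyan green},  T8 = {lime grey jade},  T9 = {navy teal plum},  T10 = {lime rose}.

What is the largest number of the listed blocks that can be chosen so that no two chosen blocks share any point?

3

T1, T6, T10 are pairwise disjoint (T1={red,green,blue}; T6={plum,jade}; T10={lime,rose}).
Every remaining block overlaps one of these, and no 4 of the listed blocks are pairwise disjoint, so 3 is the maximum.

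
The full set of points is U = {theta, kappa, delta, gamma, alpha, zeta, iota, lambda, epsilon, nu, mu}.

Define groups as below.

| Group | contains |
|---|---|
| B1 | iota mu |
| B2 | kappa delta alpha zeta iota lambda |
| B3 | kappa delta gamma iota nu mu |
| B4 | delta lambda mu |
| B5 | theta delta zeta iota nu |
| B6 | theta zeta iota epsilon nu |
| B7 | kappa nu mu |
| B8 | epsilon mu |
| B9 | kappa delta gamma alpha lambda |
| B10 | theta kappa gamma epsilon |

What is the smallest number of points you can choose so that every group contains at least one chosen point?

3

The 3 points {gamma, zeta, mu} hit every group.
No choice of 2 points meets every group, so 3 is the minimum.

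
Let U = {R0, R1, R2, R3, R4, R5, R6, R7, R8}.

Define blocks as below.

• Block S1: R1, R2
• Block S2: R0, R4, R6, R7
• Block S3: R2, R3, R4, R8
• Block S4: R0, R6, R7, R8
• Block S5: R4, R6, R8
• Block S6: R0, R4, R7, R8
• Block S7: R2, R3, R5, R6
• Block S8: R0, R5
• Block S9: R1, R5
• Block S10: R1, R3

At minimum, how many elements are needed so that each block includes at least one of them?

Take H = {R1, R4, R5, R7}. Each listed block contains at least one of these, so H is a hitting set of size 4.
No choice of 3 elements meets every block, so 4 is the minimum.

4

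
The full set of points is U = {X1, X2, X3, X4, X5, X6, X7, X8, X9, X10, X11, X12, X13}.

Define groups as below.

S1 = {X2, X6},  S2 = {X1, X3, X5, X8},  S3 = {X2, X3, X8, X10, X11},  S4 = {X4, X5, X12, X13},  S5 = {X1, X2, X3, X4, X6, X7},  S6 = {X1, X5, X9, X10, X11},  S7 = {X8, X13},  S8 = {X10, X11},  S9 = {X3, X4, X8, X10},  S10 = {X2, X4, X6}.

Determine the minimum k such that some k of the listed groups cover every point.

S4, S5, S6, and S7 cover everything between them: the union {X1, X2, X3, X4, X5, X6, X7, X8, X9, X10, X11, X12, X13} is all of U.
No 3 of the 10 groups cover everything (all 120 combinations miss at least one point), so 4 is optimal.

4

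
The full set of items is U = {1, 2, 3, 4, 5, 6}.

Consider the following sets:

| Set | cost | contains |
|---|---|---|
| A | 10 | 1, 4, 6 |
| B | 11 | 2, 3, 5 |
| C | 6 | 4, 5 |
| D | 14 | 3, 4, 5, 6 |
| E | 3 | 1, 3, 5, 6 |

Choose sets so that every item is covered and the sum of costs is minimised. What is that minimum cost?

20

B, C, E together cover every item (B ∪ C ∪ E = {1, 2, 3, 4, 5, 6}); total cost 11 + 6 + 3 = 20.
No covering selection has total cost below 20.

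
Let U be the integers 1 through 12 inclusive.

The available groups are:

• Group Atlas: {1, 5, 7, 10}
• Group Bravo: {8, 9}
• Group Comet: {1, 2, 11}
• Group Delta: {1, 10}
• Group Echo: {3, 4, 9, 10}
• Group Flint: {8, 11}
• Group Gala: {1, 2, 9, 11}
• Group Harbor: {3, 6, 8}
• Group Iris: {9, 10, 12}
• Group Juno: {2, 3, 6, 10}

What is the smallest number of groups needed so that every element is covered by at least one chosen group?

5

Atlas and Echo and Gala and Harbor and Iris together: Atlas ∪ Echo ∪ Gala ∪ Harbor ∪ Iris = {1, 2, 3, 4, 5, 6, 7, 8, 9, 10, 11, 12} — every element is covered.
No 4 of the 10 groups cover everything (all 210 combinations miss at least one element), so 5 is optimal.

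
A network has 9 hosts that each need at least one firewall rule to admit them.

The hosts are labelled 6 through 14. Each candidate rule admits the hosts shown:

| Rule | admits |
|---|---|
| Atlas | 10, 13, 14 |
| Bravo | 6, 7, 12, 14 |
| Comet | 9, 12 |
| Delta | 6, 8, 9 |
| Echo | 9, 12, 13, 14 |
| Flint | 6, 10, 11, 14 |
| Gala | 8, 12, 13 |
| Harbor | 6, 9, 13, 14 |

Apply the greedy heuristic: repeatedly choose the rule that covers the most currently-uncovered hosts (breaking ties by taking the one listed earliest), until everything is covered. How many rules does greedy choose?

Greedy: pick Bravo (covers 4 new) → pick Atlas (covers 2 new) → pick Delta (covers 2 new) → pick Flint (covers 1 new). Total picks: 4.

4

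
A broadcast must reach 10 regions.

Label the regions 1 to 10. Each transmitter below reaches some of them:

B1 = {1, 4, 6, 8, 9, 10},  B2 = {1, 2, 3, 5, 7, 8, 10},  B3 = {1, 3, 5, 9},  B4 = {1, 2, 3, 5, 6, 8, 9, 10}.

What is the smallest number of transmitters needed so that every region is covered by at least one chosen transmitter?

2

B1 and B2 together: B1 ∪ B2 = {1, 2, 3, 4, 5, 6, 7, 8, 9, 10} — every region is covered.
No single transmitter has all 10 regions (the largest, B4, has 8), so 2 is optimal.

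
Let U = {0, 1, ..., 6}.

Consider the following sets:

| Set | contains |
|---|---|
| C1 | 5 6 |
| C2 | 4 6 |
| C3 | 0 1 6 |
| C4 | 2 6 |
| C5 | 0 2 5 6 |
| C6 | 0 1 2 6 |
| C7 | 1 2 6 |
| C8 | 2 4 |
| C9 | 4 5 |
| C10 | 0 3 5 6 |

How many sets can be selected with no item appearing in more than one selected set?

C1, C8 are pairwise disjoint (C1={5,6}; C8={2,4}).
Every remaining set overlaps one of these, and no 3 of the listed sets are pairwise disjoint, so 2 is the maximum.

2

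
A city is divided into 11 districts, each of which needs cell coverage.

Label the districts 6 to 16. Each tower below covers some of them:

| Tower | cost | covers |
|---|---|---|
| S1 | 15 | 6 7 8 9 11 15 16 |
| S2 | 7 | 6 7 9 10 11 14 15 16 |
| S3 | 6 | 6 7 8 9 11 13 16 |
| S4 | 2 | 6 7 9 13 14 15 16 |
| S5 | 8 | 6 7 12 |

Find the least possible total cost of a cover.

S2, S3, S5 together cover every district (S2 ∪ S3 ∪ S5 = {6, 7, 8, 9, 10, 11, 12, 13, 14, 15, 16}); total cost 7 + 6 + 8 = 21.
The greedy pick S4, S3, S2, S5 costs 23; no covering selection beats 21.

21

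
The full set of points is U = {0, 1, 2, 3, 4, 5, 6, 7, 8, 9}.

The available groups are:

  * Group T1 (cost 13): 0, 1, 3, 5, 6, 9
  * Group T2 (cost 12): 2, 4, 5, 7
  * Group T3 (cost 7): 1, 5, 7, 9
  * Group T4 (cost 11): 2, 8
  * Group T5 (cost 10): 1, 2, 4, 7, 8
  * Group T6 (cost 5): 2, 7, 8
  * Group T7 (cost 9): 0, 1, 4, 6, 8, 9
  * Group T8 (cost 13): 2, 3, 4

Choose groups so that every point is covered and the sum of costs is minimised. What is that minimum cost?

T1, T5 together cover every point (T1 ∪ T5 = {0, 1, 2, 3, 4, 5, 6, 7, 8, 9}); total cost 13 + 10 = 23.
The greedy pick T7, T6, T1 costs 27; no covering selection beats 23.

23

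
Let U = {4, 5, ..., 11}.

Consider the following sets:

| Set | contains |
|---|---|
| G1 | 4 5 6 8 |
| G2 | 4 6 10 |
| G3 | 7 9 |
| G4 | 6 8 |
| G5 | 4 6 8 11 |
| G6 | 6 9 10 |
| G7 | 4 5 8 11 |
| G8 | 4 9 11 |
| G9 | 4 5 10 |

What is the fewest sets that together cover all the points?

3

G3, G5, and G9 cover everything between them: the union {4, 5, 6, 7, 8, 9, 10, 11} is all of U.
Only G3 contains 7, so G3 is forced; the remaining 6 points need at least 2 more sets (each remaining set adds at most 4) — so at least 3 sets are needed, and 3 is optimal.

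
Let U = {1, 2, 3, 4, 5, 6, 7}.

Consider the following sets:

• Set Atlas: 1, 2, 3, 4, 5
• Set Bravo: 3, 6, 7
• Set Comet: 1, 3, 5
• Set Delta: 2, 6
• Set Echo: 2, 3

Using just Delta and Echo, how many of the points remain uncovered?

4

Union of Delta, Echo = {2, 3, 6}.
Not covered: 1, 4, 5, 7 — 4 points.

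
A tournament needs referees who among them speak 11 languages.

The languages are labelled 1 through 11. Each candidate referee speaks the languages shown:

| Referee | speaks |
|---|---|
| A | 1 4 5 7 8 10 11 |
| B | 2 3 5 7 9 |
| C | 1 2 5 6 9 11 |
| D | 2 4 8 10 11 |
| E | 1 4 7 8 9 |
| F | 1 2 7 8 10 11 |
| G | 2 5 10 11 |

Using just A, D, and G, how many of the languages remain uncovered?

3

Union of A, D, G = {1, 2, 4, 5, 7, 8, 10, 11}.
Not covered: 3, 6, 9 — 3 languages.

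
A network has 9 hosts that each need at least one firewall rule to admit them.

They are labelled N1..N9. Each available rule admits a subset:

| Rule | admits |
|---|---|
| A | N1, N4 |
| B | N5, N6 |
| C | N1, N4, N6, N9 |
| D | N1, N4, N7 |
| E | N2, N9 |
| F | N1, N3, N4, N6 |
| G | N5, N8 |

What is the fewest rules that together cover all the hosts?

Take {D, E, F, G}. Their union is {N1, N2, N3, N4, N5, N6, N7, N8, N9}, which is all 9 hosts.
Only F contains N3, so F is forced; the remaining 5 hosts need at least 3 more rules (each remaining rule adds at most 2) — so at least 4 rules are needed, and 4 is optimal.

4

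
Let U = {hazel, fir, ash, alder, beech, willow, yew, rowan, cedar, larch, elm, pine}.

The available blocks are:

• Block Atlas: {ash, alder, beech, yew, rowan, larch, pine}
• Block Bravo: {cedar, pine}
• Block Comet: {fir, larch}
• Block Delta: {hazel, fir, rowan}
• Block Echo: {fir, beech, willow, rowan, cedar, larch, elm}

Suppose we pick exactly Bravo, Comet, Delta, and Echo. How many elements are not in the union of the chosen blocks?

Union of Bravo, Comet, Delta, Echo = {hazel, fir, beech, willow, rowan, cedar, larch, elm, pine}.
Not covered: ash, alder, yew — 3 elements.

3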